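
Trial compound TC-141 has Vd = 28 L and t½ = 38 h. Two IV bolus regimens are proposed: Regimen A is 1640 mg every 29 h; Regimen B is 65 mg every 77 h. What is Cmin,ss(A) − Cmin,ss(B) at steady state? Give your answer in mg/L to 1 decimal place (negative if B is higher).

83.3 mg/L

Regimen A: f = (1/2)^(29/38) ≈ 0.5892; Cmin,ss = (1640/28)·f/(1−f) ≈ 84.008 mg/L.
Regimen B: f = (1/2)^(77/38) ≈ 0.2455; Cmin,ss = (65/28)·f/(1−f) ≈ 0.755 mg/L.
Difference ≈ 84.008 − 0.755 ≈ 83.253 mg/L.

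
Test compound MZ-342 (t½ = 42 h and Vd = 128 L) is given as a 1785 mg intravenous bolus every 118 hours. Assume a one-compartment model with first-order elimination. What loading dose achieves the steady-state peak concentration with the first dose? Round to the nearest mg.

2082 mg

f = (1/2)^(118/42) ≈ 0.142643; accumulation ratio R = 1/(1−f) ≈ 1.16638.
Loading dose to hit Cmax,ss on first dose: D_load = D_maint·R ≈ 1785 × 1.16638 ≈ 2081.99 mg.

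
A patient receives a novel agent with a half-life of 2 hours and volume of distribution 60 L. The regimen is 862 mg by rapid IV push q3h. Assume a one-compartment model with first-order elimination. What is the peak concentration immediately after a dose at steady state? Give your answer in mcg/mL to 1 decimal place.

22.2 mcg/mL

τ/t½ = 3/2 ≈ 1.5, so fraction remaining f = (1/2)^(3/2) ≈ 0.3536.
At steady state, accumulation factor R = 1/(1 − e^(−kτ)) ≈ 1.5470.
Each bolus raises the concentration by D/Vd = 862/60 ≈ 14.367 mcg/mL.
Steady-state peak Cmax,ss = C₀·R ≈ 14.367 × 1.5470 ≈ 22.226 mcg/mL.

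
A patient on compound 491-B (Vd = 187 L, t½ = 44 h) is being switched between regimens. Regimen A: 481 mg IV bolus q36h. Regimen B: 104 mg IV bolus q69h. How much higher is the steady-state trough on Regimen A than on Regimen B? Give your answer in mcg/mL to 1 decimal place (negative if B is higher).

3.1 mcg/mL

Regimen A: f = (1/2)^(36/44) ≈ 0.5672; Cmin,ss = (481/187)·f/(1−f) ≈ 3.371 mcg/mL.
Regimen B: f = (1/2)^(69/44) ≈ 0.3372; Cmin,ss = (104/187)·f/(1−f) ≈ 0.283 mcg/mL.
Difference ≈ 3.371 − 0.283 ≈ 3.088 mcg/mL.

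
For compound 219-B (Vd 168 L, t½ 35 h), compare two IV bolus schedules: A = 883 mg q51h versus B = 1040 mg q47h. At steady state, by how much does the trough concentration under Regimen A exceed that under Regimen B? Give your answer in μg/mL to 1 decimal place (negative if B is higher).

Regimen A: f = (1/2)^(51/35) ≈ 0.3642; Cmin,ss = (883/168)·f/(1−f) ≈ 3.011 μg/mL.
Regimen B: f = (1/2)^(47/35) ≈ 0.3942; Cmin,ss = (1040/168)·f/(1−f) ≈ 4.028 μg/mL.
Difference ≈ 3.011 − 4.028 ≈ -1.017 μg/mL.

-1.0 μg/mL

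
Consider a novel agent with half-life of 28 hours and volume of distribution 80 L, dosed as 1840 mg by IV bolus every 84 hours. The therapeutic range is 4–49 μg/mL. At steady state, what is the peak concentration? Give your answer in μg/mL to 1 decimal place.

26.3 μg/mL

τ = 84 h = 3 half-lives, so f = (1/2)^3 = 0.125.
Accumulation ratio R = 1/(1 − f) = 1/0.875 = 8/7.
Single-dose peak C₀ = D/Vd = 1840/80 = 23 μg/mL.
Steady-state peak Cmax,ss = C₀·R = 23 × 8/7 ≈ 26.286 μg/mL.
Peak 26.3 μg/mL vs MTC 49 μg/mL: below toxic threshold.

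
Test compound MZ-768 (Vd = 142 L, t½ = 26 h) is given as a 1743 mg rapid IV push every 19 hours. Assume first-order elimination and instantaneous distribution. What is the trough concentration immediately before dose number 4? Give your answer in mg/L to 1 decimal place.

f = (1/2)^(τ/t½) = (1/2)^(19/26) ≈ 0.6026.
C₀ = D/Vd = 1743/142 ≈ 12.275 mg/L.
Before the 4th dose, 3 doses have been given. Superposition: Cmin = C₀·(f + f² + … + f^3).
≈ 12.275 × (0.6026 + 0.3631 + 0.2188) ≈ 12.275 × 1.1845 ≈ 14.540 mg/L.

14.5 mg/L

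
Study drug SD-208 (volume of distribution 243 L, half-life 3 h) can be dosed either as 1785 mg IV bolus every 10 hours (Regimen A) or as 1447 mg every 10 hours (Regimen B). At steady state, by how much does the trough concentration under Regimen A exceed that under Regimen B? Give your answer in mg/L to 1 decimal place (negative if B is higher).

0.2 mg/L

Regimen A: f = (1/2)^(10/3) ≈ 0.0992; Cmin,ss = (1785/243)·f/(1−f) ≈ 0.809 mg/L.
Regimen B: f = (1/2)^(10/3) ≈ 0.0992; Cmin,ss = (1447/243)·f/(1−f) ≈ 0.656 mg/L.
Difference ≈ 0.809 − 0.656 ≈ 0.153 mg/L.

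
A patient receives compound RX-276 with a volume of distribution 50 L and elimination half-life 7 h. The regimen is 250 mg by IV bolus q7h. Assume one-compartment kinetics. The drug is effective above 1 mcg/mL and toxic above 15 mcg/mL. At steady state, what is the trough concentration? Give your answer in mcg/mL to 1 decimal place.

5.0 mcg/mL

τ = 7 h = 1 half-life, so f = (1/2)^1 = 0.5.
At steady state, R = 1/(1 − 0.5) = 2/1.
Single-dose peak C₀ = D/Vd = 250/50 = 5 mcg/mL.
Steady-state peak Cmax,ss = C₀·R = 5 × 2/1 ≈ 10.000 mcg/mL.
Steady-state trough Cmin,ss = Cmax,ss·f ≈ 10.000 × 0.5 ≈ 5.000 mcg/mL.
Trough 5.0 mcg/mL vs MEC 1 mcg/mL: adequate.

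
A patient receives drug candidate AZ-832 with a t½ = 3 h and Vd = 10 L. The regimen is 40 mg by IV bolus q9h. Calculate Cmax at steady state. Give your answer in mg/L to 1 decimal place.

4.6 mg/L

The dosing interval is 3 half-lives, so f = 2^(−3) = 0.125.
At steady state, R = 1/(1 − 0.125) = 8/7.
Single-dose peak C₀ = D/Vd = 40/10 = 4 mg/L.
Steady-state peak Cmax,ss = C₀·R = 4 × 8/7 ≈ 4.571 mg/L.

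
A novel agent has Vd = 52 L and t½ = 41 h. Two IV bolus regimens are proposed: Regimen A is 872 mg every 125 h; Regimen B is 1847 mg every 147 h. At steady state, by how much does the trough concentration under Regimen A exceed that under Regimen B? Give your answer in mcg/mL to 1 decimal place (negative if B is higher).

-0.9 mcg/mL

Regimen A: f = (1/2)^(125/41) ≈ 0.1208; Cmin,ss = (872/52)·f/(1−f) ≈ 2.304 mcg/mL.
Regimen B: f = (1/2)^(147/41) ≈ 0.0833; Cmin,ss = (1847/52)·f/(1−f) ≈ 3.228 mcg/mL.
Difference ≈ 2.304 − 3.228 ≈ -0.924 mcg/mL.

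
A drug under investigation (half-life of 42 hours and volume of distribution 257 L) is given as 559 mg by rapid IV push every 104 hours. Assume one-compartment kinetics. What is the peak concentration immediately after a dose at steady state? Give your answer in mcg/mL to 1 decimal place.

Over one 104-h interval, 104/42 ≈ 2.4762 half-lives elapse, leaving f ≈ 0.1797 of each dose.
Accumulation ratio R = 1/(1 − f) ≈ 1/0.8203 ≈ 1.2191.
Each bolus raises the concentration by D/Vd = 559/257 ≈ 2.175 mcg/mL.
Cmax,ss = C₀/(1 − f) ≈ 2.175/0.8203 ≈ 2.651 mcg/mL.

2.7 mcg/mL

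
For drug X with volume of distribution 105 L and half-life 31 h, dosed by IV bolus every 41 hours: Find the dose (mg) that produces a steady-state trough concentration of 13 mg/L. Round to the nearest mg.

2049 mg

τ/t½ = 41/31 ≈ 1.3226, so f = (1/2)^(41/31) ≈ 0.399819.
Cmin,ss = (D/Vd)·f/(1−f), so D = Cmin,ss·Vd·(1−f)/f.
D = 13 × 105 × (1−f)/f ≈ 13 × 105 × 1.50113 ≈ 2049.04 mg.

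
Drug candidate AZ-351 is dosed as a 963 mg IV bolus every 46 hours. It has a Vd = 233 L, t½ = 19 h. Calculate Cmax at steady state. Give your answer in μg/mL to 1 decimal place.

k = ln2/t½ = ln2/19 ≈ 0.036481 h⁻¹; fraction remaining f = e^(−kτ) = e^(−0.036481×46) ≈ 0.1867.
Accumulation ratio R = 1/(1 − f) ≈ 1/0.8133 ≈ 1.2296.
Single-dose peak C₀ = D/Vd = 963/233 ≈ 4.133 μg/mL.
Steady-state peak Cmax,ss = C₀·R ≈ 4.133 × 1.2296 ≈ 5.082 μg/mL.

5.1 μg/mL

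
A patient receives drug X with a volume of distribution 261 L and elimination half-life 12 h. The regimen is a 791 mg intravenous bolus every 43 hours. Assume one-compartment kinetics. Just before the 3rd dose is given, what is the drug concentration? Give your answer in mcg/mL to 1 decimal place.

0.3 mcg/mL

f = (1/2)^(τ/t½) = (1/2)^(43/12) ≈ 0.0834.
C₀ = D/Vd = 791/261 ≈ 3.031 mcg/mL.
Before the 3rd dose, 2 doses have been given. Superposition: Cmin = C₀·(f + f²).
≈ 3.031 × (0.0834 + 0.0070) ≈ 3.031 × 0.0904 ≈ 0.274 mcg/mL.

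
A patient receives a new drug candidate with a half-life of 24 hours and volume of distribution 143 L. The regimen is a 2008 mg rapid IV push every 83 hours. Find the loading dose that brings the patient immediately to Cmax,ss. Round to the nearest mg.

2209 mg

f = (1/2)^(83/24) ≈ 0.090978; accumulation ratio R = 1/(1−f) ≈ 1.10008.
Loading dose to hit Cmax,ss on first dose: D_load = D_maint·R ≈ 2008 × 1.10008 ≈ 2208.96 mg.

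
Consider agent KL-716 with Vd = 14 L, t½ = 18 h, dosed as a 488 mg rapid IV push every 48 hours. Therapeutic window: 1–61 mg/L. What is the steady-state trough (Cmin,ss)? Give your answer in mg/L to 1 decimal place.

6.5 mg/L

Over one 48-h interval, 48/18 ≈ 2.6667 half-lives elapse, leaving f ≈ 0.1575 of each dose.
Each bolus raises the concentration by D/Vd = 488/14 ≈ 34.857 mg/L.
Steady-state trough Cmin,ss = C₀·f/(1−f) ≈ 34.857 × 0.1575/0.8425 ≈ 6.516 mg/L.
Trough 6.5 mg/L vs MEC 1 mg/L: adequate.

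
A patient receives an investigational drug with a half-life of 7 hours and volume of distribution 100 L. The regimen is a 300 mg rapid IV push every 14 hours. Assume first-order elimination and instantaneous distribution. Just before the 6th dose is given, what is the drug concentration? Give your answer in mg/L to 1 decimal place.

f = (1/2)^(τ/t½) = (1/2)^(14/7) ≈ 0.2500.
C₀ = D/Vd = 300/100 ≈ 3.000 mg/L.
Before the 6th dose, 5 doses have been given. Superposition: Cmin = C₀·(f + f² + … + f^5).
≈ 3.000 × (0.2500 + 0.0625 + 0.0156 + 0.0039 + 0.0010) ≈ 3.000 × 0.3330 ≈ 0.999 mg/L.

1.0 mg/L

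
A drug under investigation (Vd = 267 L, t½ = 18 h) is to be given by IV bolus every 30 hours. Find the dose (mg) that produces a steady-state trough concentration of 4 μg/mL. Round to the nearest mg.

τ/t½ = 30/18 ≈ 1.6667, so f = (1/2)^(30/18) ≈ 0.314980.
Cmin,ss = (D/Vd)·f/(1−f), so D = Cmin,ss·Vd·(1−f)/f.
D = 4 × 267 × (1−f)/f ≈ 4 × 267 × 2.17480 ≈ 2322.69 mg.

2323 mg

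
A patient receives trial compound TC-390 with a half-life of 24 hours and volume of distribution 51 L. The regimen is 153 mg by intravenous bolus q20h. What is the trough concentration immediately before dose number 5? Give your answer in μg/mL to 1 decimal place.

f = (1/2)^(τ/t½) = (1/2)^(20/24) ≈ 0.5612.
C₀ = D/Vd = 153/51 ≈ 3.000 μg/mL.
Before the 5th dose, 4 doses have been given. Superposition: Cmin = C₀·(f + f² + … + f^4).
≈ 3.000 × (0.5612 + 0.3149 + 0.1767 + 0.0992) ≈ 3.000 × 1.1520 ≈ 3.456 μg/mL.

3.5 μg/mL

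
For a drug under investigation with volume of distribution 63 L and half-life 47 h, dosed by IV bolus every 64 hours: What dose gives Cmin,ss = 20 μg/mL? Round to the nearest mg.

1978 mg

τ/t½ = 64/47 ≈ 1.3617, so f = (1/2)^(64/47) ≈ 0.389123.
Cmin,ss = (D/Vd)·f/(1−f), so D = Cmin,ss·Vd·(1−f)/f.
D = 20 × 63 × (1−f)/f ≈ 20 × 63 × 1.56988 ≈ 1978.05 mg.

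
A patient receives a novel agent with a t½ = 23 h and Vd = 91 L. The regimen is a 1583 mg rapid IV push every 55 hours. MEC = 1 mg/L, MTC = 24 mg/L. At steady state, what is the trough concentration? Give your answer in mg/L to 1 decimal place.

k = ln2/t½ = ln2/23 ≈ 0.030137 h⁻¹; fraction remaining f = e^(−kτ) = e^(−0.030137×55) ≈ 0.1906.
At steady state, accumulation factor R = 1/(1 − e^(−kτ)) ≈ 1.2355.
Single-dose peak C₀ = D/Vd = 1583/91 ≈ 17.396 mg/L.
Steady-state peak Cmax,ss = C₀·R ≈ 17.396 × 1.2355 ≈ 21.493 mg/L.
One interval later, Cmin,ss = Cmax,ss·e^(−kτ) ≈ 21.493 × 0.1906 ≈ 4.097 mg/L.
Trough 4.1 mg/L vs MEC 1 mg/L: adequate.

4.1 mg/L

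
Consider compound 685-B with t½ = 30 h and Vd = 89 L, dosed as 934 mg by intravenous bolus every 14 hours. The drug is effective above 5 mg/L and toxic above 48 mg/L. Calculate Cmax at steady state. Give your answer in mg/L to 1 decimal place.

38.0 mg/L

τ/t½ = 14/30 ≈ 0.46667, so fraction remaining f = (1/2)^(14/30) ≈ 0.7236.
Accumulation ratio R = 1/(1 − f) ≈ 1/0.2764 ≈ 3.6179.
Single-dose peak C₀ = D/Vd = 934/89 ≈ 10.494 mg/L.
Cmax,ss = C₀/(1 − f) ≈ 10.494/0.2764 ≈ 37.967 mg/L.
Peak 38.0 mg/L vs MTC 48 mg/L: below toxic threshold.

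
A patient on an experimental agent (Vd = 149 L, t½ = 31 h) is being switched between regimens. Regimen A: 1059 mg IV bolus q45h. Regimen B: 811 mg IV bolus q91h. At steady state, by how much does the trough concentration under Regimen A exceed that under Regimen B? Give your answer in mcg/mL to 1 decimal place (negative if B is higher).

3.3 mcg/mL

Regimen A: f = (1/2)^(45/31) ≈ 0.3656; Cmin,ss = (1059/149)·f/(1−f) ≈ 4.096 mcg/mL.
Regimen B: f = (1/2)^(91/31) ≈ 0.1307; Cmin,ss = (811/149)·f/(1−f) ≈ 0.818 mcg/mL.
Difference ≈ 4.096 − 0.818 ≈ 3.278 mcg/mL.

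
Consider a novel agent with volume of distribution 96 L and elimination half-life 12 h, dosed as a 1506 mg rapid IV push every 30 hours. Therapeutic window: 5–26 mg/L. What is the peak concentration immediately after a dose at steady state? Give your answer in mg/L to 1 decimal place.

Over one 30-h interval, 30/12 ≈ 2.5 half-lives elapse, leaving f ≈ 0.1768 of each dose.
Accumulation ratio R = 1/(1 − f) ≈ 1/0.8232 ≈ 1.2148.
Each bolus raises the concentration by D/Vd = 1506/96 ≈ 15.688 mg/L.
Steady-state peak Cmax,ss = C₀·R ≈ 15.688 × 1.2148 ≈ 19.058 mg/L.
Peak 19.1 mg/L vs MTC 26 mg/L: below toxic threshold.

19.1 mg/L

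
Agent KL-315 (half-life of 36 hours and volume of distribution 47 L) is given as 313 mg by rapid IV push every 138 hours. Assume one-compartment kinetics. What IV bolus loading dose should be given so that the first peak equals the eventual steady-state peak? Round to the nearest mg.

337 mg

f = (1/2)^(138/36) ≈ 0.070154; accumulation ratio R = 1/(1−f) ≈ 1.07545.
Loading dose to hit Cmax,ss on first dose: D_load = D_maint·R ≈ 313 × 1.07545 ≈ 336.62 mg.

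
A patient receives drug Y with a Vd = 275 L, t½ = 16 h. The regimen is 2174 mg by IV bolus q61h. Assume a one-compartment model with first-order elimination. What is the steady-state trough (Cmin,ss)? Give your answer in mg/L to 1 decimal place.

k = ln2/t½ = ln2/16 ≈ 0.043322 h⁻¹; fraction remaining f = e^(−kτ) = e^(−0.043322×61) ≈ 0.0712.
Accumulation ratio R = 1/(1 − f) ≈ 1/0.9288 ≈ 1.0767.
Single-dose peak C₀ = D/Vd = 2174/275 ≈ 7.905 mg/L.
Steady-state peak Cmax,ss = C₀·R ≈ 7.905 × 1.0767 ≈ 8.511 mg/L.
One interval later, Cmin,ss = Cmax,ss·e^(−kτ) ≈ 8.511 × 0.0712 ≈ 0.606 mg/L.

0.6 mg/L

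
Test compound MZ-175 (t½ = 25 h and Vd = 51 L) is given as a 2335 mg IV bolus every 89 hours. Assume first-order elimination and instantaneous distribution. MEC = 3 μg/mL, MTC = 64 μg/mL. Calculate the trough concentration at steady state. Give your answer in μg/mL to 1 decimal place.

τ/t½ = 89/25 ≈ 3.56, so fraction remaining f = (1/2)^(89/25) ≈ 0.0848.
At steady state, accumulation factor R = 1/(1 − e^(−kτ)) ≈ 1.0927.
Each bolus raises the concentration by D/Vd = 2335/51 ≈ 45.784 μg/mL.
Cmax,ss = C₀/(1 − f) ≈ 45.784/0.9152 ≈ 50.026 μg/mL.
One interval later, Cmin,ss = Cmax,ss·e^(−kτ) ≈ 50.026 × 0.0848 ≈ 4.242 μg/mL.
Trough 4.2 μg/mL vs MEC 3 μg/mL: adequate.

4.2 μg/mL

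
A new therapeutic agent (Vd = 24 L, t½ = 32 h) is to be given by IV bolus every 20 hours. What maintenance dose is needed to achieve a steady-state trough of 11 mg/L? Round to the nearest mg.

τ/t½ = 20/32 ≈ 0.625, so f = (1/2)^(20/32) ≈ 0.648420.
Cmin,ss = (D/Vd)·f/(1−f), so D = Cmin,ss·Vd·(1−f)/f.
D = 11 × 24 × (1−f)/f ≈ 11 × 24 × 0.54221 ≈ 143.14 mg.

143 mg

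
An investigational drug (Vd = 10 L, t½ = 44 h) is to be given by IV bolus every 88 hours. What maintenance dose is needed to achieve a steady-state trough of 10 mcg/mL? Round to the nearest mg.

300 mg

τ/t½ = 88/44 ≈ 2, so f = (1/2)^(88/44) ≈ 0.250000.
Cmin,ss = (D/Vd)·f/(1−f), so D = Cmin,ss·Vd·(1−f)/f.
D = 10 × 10 × (1−f)/f ≈ 10 × 10 × 3.00000 ≈ 300.00 mg.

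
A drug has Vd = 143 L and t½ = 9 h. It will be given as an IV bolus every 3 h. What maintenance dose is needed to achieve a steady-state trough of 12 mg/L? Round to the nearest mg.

τ/t½ = 3/9 ≈ 0.33333, so f = (1/2)^(3/9) ≈ 0.793701.
Cmin,ss = (D/Vd)·f/(1−f), so D = Cmin,ss·Vd·(1−f)/f.
D = 12 × 143 × (1−f)/f ≈ 12 × 143 × 0.25992 ≈ 446.02 mg.

446 mg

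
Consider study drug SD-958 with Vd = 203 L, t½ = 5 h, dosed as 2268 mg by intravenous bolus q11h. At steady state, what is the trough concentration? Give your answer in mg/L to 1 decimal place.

3.1 mg/L

Over one 11-h interval, 11/5 ≈ 2.2 half-lives elapse, leaving f ≈ 0.2176 of each dose.
Accumulation ratio R = 1/(1 − f) ≈ 1/0.7824 ≈ 1.2781.
Each bolus raises the concentration by D/Vd = 2268/203 ≈ 11.172 mg/L.
Steady-state peak Cmax,ss = C₀·R ≈ 11.172 × 1.2781 ≈ 14.279 mg/L.
Steady-state trough Cmin,ss = Cmax,ss·f ≈ 14.279 × 0.2176 ≈ 3.107 mg/L.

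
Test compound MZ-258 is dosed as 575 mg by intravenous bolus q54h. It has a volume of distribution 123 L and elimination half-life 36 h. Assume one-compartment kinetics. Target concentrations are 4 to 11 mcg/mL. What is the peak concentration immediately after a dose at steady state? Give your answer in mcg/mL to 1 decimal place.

Over one 54-h interval, 54/36 ≈ 1.5 half-lives elapse, leaving f ≈ 0.3536 of each dose.
Accumulation ratio R = 1/(1 − f) ≈ 1/0.6464 ≈ 1.5470.
Single-dose peak C₀ = D/Vd = 575/123 ≈ 4.675 mcg/mL.
Cmax,ss = C₀/(1 − f) ≈ 4.675/0.6464 ≈ 7.232 mcg/mL.
Peak 7.2 mcg/mL vs MTC 11 mcg/mL: below toxic threshold.

7.2 mcg/mL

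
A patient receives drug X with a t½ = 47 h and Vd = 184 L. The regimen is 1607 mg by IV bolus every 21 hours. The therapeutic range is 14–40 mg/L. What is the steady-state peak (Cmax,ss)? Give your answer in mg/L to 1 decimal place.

32.8 mg/L

k = ln2/t½ = ln2/47 ≈ 0.014748 h⁻¹; fraction remaining f = e^(−kτ) = e^(−0.014748×21) ≈ 0.7337.
Accumulation ratio R = 1/(1 − f) ≈ 1/0.2663 ≈ 3.7552.
Each bolus raises the concentration by D/Vd = 1607/184 ≈ 8.734 mg/L.
Steady-state peak Cmax,ss = C₀·R ≈ 8.734 × 3.7552 ≈ 32.798 mg/L.
Peak 32.8 mg/L vs MTC 40 mg/L: below toxic threshold.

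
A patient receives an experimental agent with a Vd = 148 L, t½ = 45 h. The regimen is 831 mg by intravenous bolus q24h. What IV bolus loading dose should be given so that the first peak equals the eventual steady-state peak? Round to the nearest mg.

f = (1/2)^(24/45) ≈ 0.690956; accumulation ratio R = 1/(1−f) ≈ 3.23579.
Loading dose to hit Cmax,ss on first dose: D_load = D_maint·R ≈ 831 × 3.23579 ≈ 2688.94 mg.

2689 mg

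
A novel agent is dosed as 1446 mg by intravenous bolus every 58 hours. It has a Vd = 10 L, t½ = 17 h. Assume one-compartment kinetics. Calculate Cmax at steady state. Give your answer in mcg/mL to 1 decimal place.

159.6 mcg/mL

k = ln2/t½ = ln2/17 ≈ 0.040773 h⁻¹; fraction remaining f = e^(−kτ) = e^(−0.040773×58) ≈ 0.0940.
Accumulation ratio R = 1/(1 − f) ≈ 1/0.9060 ≈ 1.1038.
Single-dose peak C₀ = D/Vd = 1446/10 ≈ 144.600 mcg/mL.
Steady-state peak Cmax,ss = C₀·R ≈ 144.600 × 1.1038 ≈ 159.609 mcg/mL.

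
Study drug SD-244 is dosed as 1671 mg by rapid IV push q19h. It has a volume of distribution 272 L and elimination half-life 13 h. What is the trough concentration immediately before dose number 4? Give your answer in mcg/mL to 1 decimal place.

3.3 mcg/mL

f = (1/2)^(τ/t½) = (1/2)^(19/13) ≈ 0.3631.
C₀ = D/Vd = 1671/272 ≈ 6.143 mcg/mL.
Before the 4th dose, 3 doses have been given. Superposition: Cmin = C₀·(f + f² + … + f^3).
≈ 6.143 × (0.3631 + 0.1318 + 0.0479) ≈ 6.143 × 0.5428 ≈ 3.334 mcg/mL.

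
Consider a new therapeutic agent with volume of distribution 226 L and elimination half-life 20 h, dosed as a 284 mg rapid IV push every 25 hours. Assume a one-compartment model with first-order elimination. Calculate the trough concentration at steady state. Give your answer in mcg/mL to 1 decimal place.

Over one 25-h interval, 25/20 ≈ 1.25 half-lives elapse, leaving f ≈ 0.4204 of each dose.
Accumulation ratio R = 1/(1 − f) ≈ 1/0.5796 ≈ 1.7253.
Each bolus raises the concentration by D/Vd = 284/226 ≈ 1.257 mcg/mL.
Cmax,ss = C₀/(1 − f) ≈ 1.257/0.5796 ≈ 2.169 mcg/mL.
Steady-state trough Cmin,ss = Cmax,ss·f ≈ 2.169 × 0.4204 ≈ 0.912 mcg/mL.

0.9 mcg/mL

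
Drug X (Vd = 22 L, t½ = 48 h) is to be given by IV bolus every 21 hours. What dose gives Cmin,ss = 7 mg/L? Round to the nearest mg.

τ/t½ = 21/48 ≈ 0.4375, so f = (1/2)^(21/48) ≈ 0.738413.
Cmin,ss = (D/Vd)·f/(1−f), so D = Cmin,ss·Vd·(1−f)/f.
D = 7 × 22 × (1−f)/f ≈ 7 × 22 × 0.35426 ≈ 54.56 mg.

55 mg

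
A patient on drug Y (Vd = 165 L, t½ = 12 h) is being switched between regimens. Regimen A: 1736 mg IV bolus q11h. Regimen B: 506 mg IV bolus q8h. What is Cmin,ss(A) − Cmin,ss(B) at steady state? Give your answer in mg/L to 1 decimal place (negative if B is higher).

Regimen A: f = (1/2)^(11/12) ≈ 0.5297; Cmin,ss = (1736/165)·f/(1−f) ≈ 11.850 mg/L.
Regimen B: f = (1/2)^(8/12) ≈ 0.6300; Cmin,ss = (506/165)·f/(1−f) ≈ 5.222 mg/L.
Difference ≈ 11.850 − 5.222 ≈ 6.628 mg/L.

6.6 mg/L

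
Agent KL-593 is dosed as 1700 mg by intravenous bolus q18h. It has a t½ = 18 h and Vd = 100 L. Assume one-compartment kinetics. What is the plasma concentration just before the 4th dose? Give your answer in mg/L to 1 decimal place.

14.9 mg/L

f = (1/2)^(τ/t½) = (1/2)^(18/18) ≈ 0.5000.
C₀ = D/Vd = 1700/100 ≈ 17.000 mg/L.
Before the 4th dose, 3 doses have been given. Superposition: Cmin = C₀·(f + f² + … + f^3).
≈ 17.000 × (0.5000 + 0.2500 + 0.1250) ≈ 17.000 × 0.8750 ≈ 14.875 mg/L.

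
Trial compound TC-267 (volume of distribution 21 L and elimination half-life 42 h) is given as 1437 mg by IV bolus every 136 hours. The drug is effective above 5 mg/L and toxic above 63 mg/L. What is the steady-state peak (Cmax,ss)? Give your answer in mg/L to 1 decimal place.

76.5 mg/L

k = ln2/t½ = ln2/42 ≈ 0.016504 h⁻¹; fraction remaining f = e^(−kτ) = e^(−0.016504×136) ≈ 0.1060.
At steady state, accumulation factor R = 1/(1 − e^(−kτ)) ≈ 1.1186.
Single-dose peak C₀ = D/Vd = 1437/21 ≈ 68.429 mg/L.
Steady-state peak Cmax,ss = C₀·R ≈ 68.429 × 1.1186 ≈ 76.545 mg/L.
Peak 76.5 mg/L vs MTC 63 mg/L: exceeds toxic threshold.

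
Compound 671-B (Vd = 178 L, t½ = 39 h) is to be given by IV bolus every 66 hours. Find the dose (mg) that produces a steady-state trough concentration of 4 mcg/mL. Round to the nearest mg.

1589 mg

τ/t½ = 66/39 ≈ 1.6923, so f = (1/2)^(66/39) ≈ 0.309432.
Cmin,ss = (D/Vd)·f/(1−f), so D = Cmin,ss·Vd·(1−f)/f.
D = 4 × 178 × (1−f)/f ≈ 4 × 178 × 2.23173 ≈ 1588.99 mg.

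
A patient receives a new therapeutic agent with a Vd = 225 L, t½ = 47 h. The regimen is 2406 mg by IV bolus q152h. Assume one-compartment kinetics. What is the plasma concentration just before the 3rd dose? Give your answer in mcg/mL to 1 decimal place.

1.3 mcg/mL

f = (1/2)^(τ/t½) = (1/2)^(152/47) ≈ 0.1063.
C₀ = D/Vd = 2406/225 ≈ 10.693 mcg/mL.
Before the 3rd dose, 2 doses have been given. Superposition: Cmin = C₀·(f + f²).
≈ 10.693 × (0.1063 + 0.0113) ≈ 10.693 × 0.1176 ≈ 1.257 mcg/mL.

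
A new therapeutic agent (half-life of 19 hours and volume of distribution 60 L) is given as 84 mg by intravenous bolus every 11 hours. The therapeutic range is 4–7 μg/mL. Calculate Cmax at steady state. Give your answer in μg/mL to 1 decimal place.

k = ln2/t½ = ln2/19 ≈ 0.036481 h⁻¹; fraction remaining f = e^(−kτ) = e^(−0.036481×11) ≈ 0.6695.
Accumulation ratio R = 1/(1 − f) ≈ 1/0.3305 ≈ 3.0257.
Single-dose peak C₀ = D/Vd = 84/60 ≈ 1.400 μg/mL.
Cmax,ss = C₀/(1 − f) ≈ 1.400/0.3305 ≈ 4.236 μg/mL.
Peak 4.2 μg/mL vs MTC 7 μg/mL: below toxic threshold.

4.2 μg/mL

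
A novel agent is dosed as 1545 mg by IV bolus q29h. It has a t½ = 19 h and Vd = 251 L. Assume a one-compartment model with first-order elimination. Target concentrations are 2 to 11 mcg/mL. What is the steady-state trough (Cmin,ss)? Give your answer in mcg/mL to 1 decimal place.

Over one 29-h interval, 29/19 ≈ 1.5263 half-lives elapse, leaving f ≈ 0.3472 of each dose.
At steady state, accumulation factor R = 1/(1 − e^(−kτ)) ≈ 1.5319.
Each bolus raises the concentration by D/Vd = 1545/251 ≈ 6.155 mcg/mL.
Cmax,ss = C₀/(1 − f) ≈ 6.155/0.6528 ≈ 9.429 mcg/mL.
One interval later, Cmin,ss = Cmax,ss·e^(−kτ) ≈ 9.429 × 0.3472 ≈ 3.274 mcg/mL.
Trough 3.3 mcg/mL vs MEC 2 mcg/mL: adequate.

3.3 mcg/mL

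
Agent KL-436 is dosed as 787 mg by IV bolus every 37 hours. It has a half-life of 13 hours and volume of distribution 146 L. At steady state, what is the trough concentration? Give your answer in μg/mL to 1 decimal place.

0.9 μg/mL

τ/t½ = 37/13 ≈ 2.8462, so fraction remaining f = (1/2)^(37/13) ≈ 0.1391.
Accumulation ratio R = 1/(1 − f) ≈ 1/0.8609 ≈ 1.1616.
Single-dose peak C₀ = D/Vd = 787/146 ≈ 5.390 μg/mL.
Cmax,ss = C₀/(1 − f) ≈ 5.390/0.8609 ≈ 6.261 μg/mL.
One interval later, Cmin,ss = Cmax,ss·e^(−kτ) ≈ 6.261 × 0.1391 ≈ 0.871 μg/mL.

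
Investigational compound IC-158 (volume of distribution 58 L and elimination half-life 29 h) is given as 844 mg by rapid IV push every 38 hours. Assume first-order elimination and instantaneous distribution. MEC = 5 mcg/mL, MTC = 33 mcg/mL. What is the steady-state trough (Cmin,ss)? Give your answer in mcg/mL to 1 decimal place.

9.8 mcg/mL

Over one 38-h interval, 38/29 ≈ 1.3103 half-lives elapse, leaving f ≈ 0.4032 of each dose.
Accumulation ratio R = 1/(1 − f) ≈ 1/0.5968 ≈ 1.6756.
Each bolus raises the concentration by D/Vd = 844/58 ≈ 14.552 mcg/mL.
Steady-state peak Cmax,ss = C₀·R ≈ 14.552 × 1.6756 ≈ 24.383 mcg/mL.
Steady-state trough Cmin,ss = Cmax,ss·f ≈ 24.383 × 0.4032 ≈ 9.831 mcg/mL.
Trough 9.8 mcg/mL vs MEC 5 mcg/mL: adequate.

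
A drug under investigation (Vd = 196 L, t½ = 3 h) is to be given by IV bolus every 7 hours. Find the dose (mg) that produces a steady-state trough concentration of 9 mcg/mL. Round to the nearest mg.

τ/t½ = 7/3 ≈ 2.3333, so f = (1/2)^(7/3) ≈ 0.198425.
Cmin,ss = (D/Vd)·f/(1−f), so D = Cmin,ss·Vd·(1−f)/f.
D = 9 × 196 × (1−f)/f ≈ 9 × 196 × 4.03969 ≈ 7126.01 mg.

7126 mg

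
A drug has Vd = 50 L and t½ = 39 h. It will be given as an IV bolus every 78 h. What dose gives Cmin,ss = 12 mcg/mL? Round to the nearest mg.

τ/t½ = 78/39 ≈ 2, so f = (1/2)^(78/39) ≈ 0.250000.
Cmin,ss = (D/Vd)·f/(1−f), so D = Cmin,ss·Vd·(1−f)/f.
D = 12 × 50 × (1−f)/f ≈ 12 × 50 × 3.00000 ≈ 1800.00 mg.

1800 mg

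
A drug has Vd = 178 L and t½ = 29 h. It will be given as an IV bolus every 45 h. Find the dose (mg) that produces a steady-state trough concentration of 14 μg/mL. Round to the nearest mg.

4814 mg

τ/t½ = 45/29 ≈ 1.5517, so f = (1/2)^(45/29) ≈ 0.341102.
Cmin,ss = (D/Vd)·f/(1−f), so D = Cmin,ss·Vd·(1−f)/f.
D = 14 × 178 × (1−f)/f ≈ 14 × 178 × 1.93167 ≈ 4813.72 mg.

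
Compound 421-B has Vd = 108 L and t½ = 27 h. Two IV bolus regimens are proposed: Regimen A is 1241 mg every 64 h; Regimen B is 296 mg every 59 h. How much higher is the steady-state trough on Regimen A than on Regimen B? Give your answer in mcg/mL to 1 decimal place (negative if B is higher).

2.0 mcg/mL

Regimen A: f = (1/2)^(64/27) ≈ 0.1934; Cmin,ss = (1241/108)·f/(1−f) ≈ 2.755 mcg/mL.
Regimen B: f = (1/2)^(59/27) ≈ 0.2199; Cmin,ss = (296/108)·f/(1−f) ≈ 0.773 mcg/mL.
Difference ≈ 2.755 − 0.773 ≈ 1.982 mcg/mL.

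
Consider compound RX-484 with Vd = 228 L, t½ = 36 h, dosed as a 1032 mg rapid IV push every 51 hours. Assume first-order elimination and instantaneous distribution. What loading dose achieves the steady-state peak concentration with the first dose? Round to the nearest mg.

1650 mg

f = (1/2)^(51/36) ≈ 0.374577; accumulation ratio R = 1/(1−f) ≈ 1.59892.
Loading dose to hit Cmax,ss on first dose: D_load = D_maint·R ≈ 1032 × 1.59892 ≈ 1650.09 mg.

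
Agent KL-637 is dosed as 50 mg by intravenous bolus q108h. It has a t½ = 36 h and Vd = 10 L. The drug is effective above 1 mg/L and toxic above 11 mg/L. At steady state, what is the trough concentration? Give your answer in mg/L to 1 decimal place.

0.7 mg/L

τ = 108 h = 3 half-lives, so f = (1/2)^3 = 0.125.
Accumulation ratio R = 1/(1 − f) = 1/0.875 = 8/7.
Single-dose peak C₀ = D/Vd = 50/10 = 5 mg/L.
Steady-state peak Cmax,ss = C₀·R = 5 × 8/7 ≈ 5.714 mg/L.
Steady-state trough Cmin,ss = Cmax,ss·f ≈ 5.714 × 0.125 ≈ 0.714 mg/L.
Trough 0.7 mg/L vs MEC 1 mg/L: subtherapeutic.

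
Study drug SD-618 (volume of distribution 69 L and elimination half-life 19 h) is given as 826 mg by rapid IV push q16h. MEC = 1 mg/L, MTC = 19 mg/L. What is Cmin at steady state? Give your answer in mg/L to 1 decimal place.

τ/t½ = 16/19 ≈ 0.84211, so fraction remaining f = (1/2)^(16/19) ≈ 0.5578.
At steady state, accumulation factor R = 1/(1 − e^(−kτ)) ≈ 2.2614.
Single-dose peak C₀ = D/Vd = 826/69 ≈ 11.971 mg/L.
Steady-state peak Cmax,ss = C₀·R ≈ 11.971 × 2.2614 ≈ 27.071 mg/L.
Steady-state trough Cmin,ss = Cmax,ss·f ≈ 27.071 × 0.5578 ≈ 15.100 mg/L.
Trough 15.1 mg/L vs MEC 1 mg/L: adequate.

15.1 mg/L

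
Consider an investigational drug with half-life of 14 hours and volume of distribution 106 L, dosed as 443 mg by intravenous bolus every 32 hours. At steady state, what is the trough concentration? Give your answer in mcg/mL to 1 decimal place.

1.1 mcg/mL

Over one 32-h interval, 32/14 ≈ 2.2857 half-lives elapse, leaving f ≈ 0.2051 of each dose.
At steady state, accumulation factor R = 1/(1 − e^(−kτ)) ≈ 1.2580.
Each bolus raises the concentration by D/Vd = 443/106 ≈ 4.179 mcg/mL.
Cmax,ss = C₀/(1 − f) ≈ 4.179/0.7949 ≈ 5.257 mcg/mL.
One interval later, Cmin,ss = Cmax,ss·e^(−kτ) ≈ 5.257 × 0.2051 ≈ 1.078 mcg/mL.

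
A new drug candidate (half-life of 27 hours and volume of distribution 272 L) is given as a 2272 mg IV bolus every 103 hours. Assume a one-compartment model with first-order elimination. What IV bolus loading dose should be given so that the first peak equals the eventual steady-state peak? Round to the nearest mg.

f = (1/2)^(103/27) ≈ 0.071060; accumulation ratio R = 1/(1−f) ≈ 1.07650.
Loading dose to hit Cmax,ss on first dose: D_load = D_maint·R ≈ 2272 × 1.07650 ≈ 2445.81 mg.

2446 mg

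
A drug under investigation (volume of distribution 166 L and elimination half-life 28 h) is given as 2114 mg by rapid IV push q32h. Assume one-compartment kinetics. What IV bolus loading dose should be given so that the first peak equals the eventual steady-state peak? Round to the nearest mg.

f = (1/2)^(32/28) ≈ 0.452862; accumulation ratio R = 1/(1−f) ≈ 1.82769.
Loading dose to hit Cmax,ss on first dose: D_load = D_maint·R ≈ 2114 × 1.82769 ≈ 3863.74 mg.

3864 mg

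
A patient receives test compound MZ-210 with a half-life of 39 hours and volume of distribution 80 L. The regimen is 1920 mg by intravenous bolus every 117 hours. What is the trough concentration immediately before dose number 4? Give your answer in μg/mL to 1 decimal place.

3.4 μg/mL

f = (1/2)^(τ/t½) = (1/2)^(117/39) ≈ 0.1250.
C₀ = D/Vd = 1920/80 ≈ 24.000 μg/mL.
Before the 4th dose, 3 doses have been given. Superposition: Cmin = C₀·(f + f² + … + f^3).
≈ 24.000 × (0.1250 + 0.0156 + 0.0020) ≈ 24.000 × 0.1426 ≈ 3.422 μg/mL.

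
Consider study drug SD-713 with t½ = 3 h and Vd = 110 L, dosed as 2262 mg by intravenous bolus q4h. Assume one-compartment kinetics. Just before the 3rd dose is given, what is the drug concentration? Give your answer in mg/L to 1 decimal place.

11.4 mg/L

f = (1/2)^(τ/t½) = (1/2)^(4/3) ≈ 0.3969.
C₀ = D/Vd = 2262/110 ≈ 20.564 mg/L.
Before the 3rd dose, 2 doses have been given. Superposition: Cmin = C₀·(f + f²).
≈ 20.564 × (0.3969 + 0.1575) ≈ 20.564 × 0.5544 ≈ 11.401 mg/L.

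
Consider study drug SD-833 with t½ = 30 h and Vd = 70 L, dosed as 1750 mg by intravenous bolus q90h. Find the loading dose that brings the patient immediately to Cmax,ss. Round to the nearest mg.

2000 mg

f = (1/2)^(90/30) ≈ 0.125000; accumulation ratio R = 1/(1−f) ≈ 1.14286.
Loading dose to hit Cmax,ss on first dose: D_load = D_maint·R ≈ 1750 × 1.14286 ≈ 2000.00 mg.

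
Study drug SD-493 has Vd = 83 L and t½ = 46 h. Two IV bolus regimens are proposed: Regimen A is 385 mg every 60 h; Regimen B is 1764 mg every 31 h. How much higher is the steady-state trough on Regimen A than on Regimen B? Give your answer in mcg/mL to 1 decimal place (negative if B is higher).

Regimen A: f = (1/2)^(60/46) ≈ 0.4049; Cmin,ss = (385/83)·f/(1−f) ≈ 3.156 mcg/mL.
Regimen B: f = (1/2)^(31/46) ≈ 0.6268; Cmin,ss = (1764/83)·f/(1−f) ≈ 35.695 mcg/mL.
Difference ≈ 3.156 − 35.695 ≈ -32.539 mcg/mL.

-32.5 mcg/mL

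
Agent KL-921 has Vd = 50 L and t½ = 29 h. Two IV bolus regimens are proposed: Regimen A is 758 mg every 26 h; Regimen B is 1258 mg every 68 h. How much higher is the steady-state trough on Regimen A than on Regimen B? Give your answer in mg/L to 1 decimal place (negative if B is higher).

11.4 mg/L

Regimen A: f = (1/2)^(26/29) ≈ 0.5372; Cmin,ss = (758/50)·f/(1−f) ≈ 17.597 mg/L.
Regimen B: f = (1/2)^(68/29) ≈ 0.1969; Cmin,ss = (1258/50)·f/(1−f) ≈ 6.169 mg/L.
Difference ≈ 17.597 − 6.169 ≈ 11.428 mg/L.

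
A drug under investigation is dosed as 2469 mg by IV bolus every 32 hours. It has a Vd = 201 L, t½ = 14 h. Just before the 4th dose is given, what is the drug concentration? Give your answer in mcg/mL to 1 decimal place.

3.1 mcg/mL

f = (1/2)^(τ/t½) = (1/2)^(32/14) ≈ 0.2051.
C₀ = D/Vd = 2469/201 ≈ 12.284 mcg/mL.
Before the 4th dose, 3 doses have been given. Superposition: Cmin = C₀·(f + f² + … + f^3).
≈ 12.284 × (0.2051 + 0.0421 + 0.0086) ≈ 12.284 × 0.2558 ≈ 3.142 mcg/mL.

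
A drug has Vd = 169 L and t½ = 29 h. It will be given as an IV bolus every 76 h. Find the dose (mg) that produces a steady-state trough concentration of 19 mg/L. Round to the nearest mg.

τ/t½ = 76/29 ≈ 2.6207, so f = (1/2)^(76/29) ≈ 0.162590.
Cmin,ss = (D/Vd)·f/(1−f), so D = Cmin,ss·Vd·(1−f)/f.
D = 19 × 169 × (1−f)/f ≈ 19 × 169 × 5.15044 ≈ 16538.06 mg.

16538 mg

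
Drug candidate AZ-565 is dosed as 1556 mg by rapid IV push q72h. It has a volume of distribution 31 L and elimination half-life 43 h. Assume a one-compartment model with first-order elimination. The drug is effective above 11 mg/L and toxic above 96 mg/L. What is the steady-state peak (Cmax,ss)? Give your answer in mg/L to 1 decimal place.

Over one 72-h interval, 72/43 ≈ 1.6744 half-lives elapse, leaving f ≈ 0.3133 of each dose.
At steady state, accumulation factor R = 1/(1 − e^(−kτ)) ≈ 1.4562.
Each bolus raises the concentration by D/Vd = 1556/31 ≈ 50.194 mg/L.
Steady-state peak Cmax,ss = C₀·R ≈ 50.194 × 1.4562 ≈ 73.093 mg/L.
Peak 73.1 mg/L vs MTC 96 mg/L: below toxic threshold.

73.1 mg/L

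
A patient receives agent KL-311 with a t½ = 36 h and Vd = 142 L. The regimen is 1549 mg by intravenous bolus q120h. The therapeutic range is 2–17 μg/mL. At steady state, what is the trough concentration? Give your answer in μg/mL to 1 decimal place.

1.2 μg/mL

τ/t½ = 120/36 ≈ 3.3333, so fraction remaining f = (1/2)^(120/36) ≈ 0.0992.
At steady state, accumulation factor R = 1/(1 − e^(−kτ)) ≈ 1.1101.
Single-dose peak C₀ = D/Vd = 1549/142 ≈ 10.908 μg/mL.
Steady-state peak Cmax,ss = C₀·R ≈ 10.908 × 1.1101 ≈ 12.109 μg/mL.
One interval later, Cmin,ss = Cmax,ss·e^(−kτ) ≈ 12.109 × 0.0992 ≈ 1.201 μg/mL.
Trough 1.2 μg/mL vs MEC 2 μg/mL: subtherapeutic.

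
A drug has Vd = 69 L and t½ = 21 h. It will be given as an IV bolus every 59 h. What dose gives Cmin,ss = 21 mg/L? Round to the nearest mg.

8709 mg

τ/t½ = 59/21 ≈ 2.8095, so f = (1/2)^(59/21) ≈ 0.142643.
Cmin,ss = (D/Vd)·f/(1−f), so D = Cmin,ss·Vd·(1−f)/f.
D = 21 × 69 × (1−f)/f ≈ 21 × 69 × 6.01051 ≈ 8709.23 mg.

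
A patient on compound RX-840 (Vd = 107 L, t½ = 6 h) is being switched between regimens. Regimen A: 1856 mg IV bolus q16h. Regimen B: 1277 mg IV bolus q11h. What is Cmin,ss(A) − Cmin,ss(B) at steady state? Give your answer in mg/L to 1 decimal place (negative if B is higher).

Regimen A: f = (1/2)^(16/6) ≈ 0.1575; Cmin,ss = (1856/107)·f/(1−f) ≈ 3.243 mg/L.
Regimen B: f = (1/2)^(11/6) ≈ 0.2806; Cmin,ss = (1277/107)·f/(1−f) ≈ 4.655 mg/L.
Difference ≈ 3.243 − 4.655 ≈ -1.412 mg/L.

-1.4 mg/L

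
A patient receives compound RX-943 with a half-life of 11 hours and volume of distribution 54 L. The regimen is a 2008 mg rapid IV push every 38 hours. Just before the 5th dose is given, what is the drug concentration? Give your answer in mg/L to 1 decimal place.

f = (1/2)^(τ/t½) = (1/2)^(38/11) ≈ 0.0912.
C₀ = D/Vd = 2008/54 ≈ 37.185 mg/L.
Before the 5th dose, 4 doses have been given. Superposition: Cmin = C₀·(f + f² + … + f^4).
≈ 37.185 × (0.0912 + 0.0083 + 0.0008 + 0.0001) ≈ 37.185 × 0.1004 ≈ 3.733 mg/L.

3.7 mg/L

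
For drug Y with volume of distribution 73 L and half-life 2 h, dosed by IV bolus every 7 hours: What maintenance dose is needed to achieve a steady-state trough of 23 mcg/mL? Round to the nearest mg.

17317 mg

τ/t½ = 7/2 ≈ 3.5, so f = (1/2)^(7/2) ≈ 0.088388.
Cmin,ss = (D/Vd)·f/(1−f), so D = Cmin,ss·Vd·(1−f)/f.
D = 23 × 73 × (1−f)/f ≈ 23 × 73 × 10.31375 ≈ 17316.79 mg.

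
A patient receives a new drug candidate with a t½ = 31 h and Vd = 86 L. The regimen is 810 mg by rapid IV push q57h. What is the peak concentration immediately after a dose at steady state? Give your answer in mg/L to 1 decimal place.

Over one 57-h interval, 57/31 ≈ 1.8387 half-lives elapse, leaving f ≈ 0.2796 of each dose.
At steady state, accumulation factor R = 1/(1 − e^(−kτ)) ≈ 1.3881.
Each bolus raises the concentration by D/Vd = 810/86 ≈ 9.419 mg/L.
Cmax,ss = C₀/(1 − f) ≈ 9.419/0.7204 ≈ 13.075 mg/L.

13.1 mg/L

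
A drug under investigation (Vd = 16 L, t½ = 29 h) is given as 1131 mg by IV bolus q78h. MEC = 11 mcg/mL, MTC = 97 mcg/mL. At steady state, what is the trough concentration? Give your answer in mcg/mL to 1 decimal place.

Over one 78-h interval, 78/29 ≈ 2.6897 half-lives elapse, leaving f ≈ 0.1550 of each dose.
At steady state, accumulation factor R = 1/(1 − e^(−kτ)) ≈ 1.1834.
Each bolus raises the concentration by D/Vd = 1131/16 ≈ 70.688 mcg/mL.
Steady-state peak Cmax,ss = C₀·R ≈ 70.688 × 1.1834 ≈ 83.652 mcg/mL.
One interval later, Cmin,ss = Cmax,ss·e^(−kτ) ≈ 83.652 × 0.1550 ≈ 12.966 mcg/mL.
Trough 13.0 mcg/mL vs MEC 11 mcg/mL: adequate.

13.0 mcg/mL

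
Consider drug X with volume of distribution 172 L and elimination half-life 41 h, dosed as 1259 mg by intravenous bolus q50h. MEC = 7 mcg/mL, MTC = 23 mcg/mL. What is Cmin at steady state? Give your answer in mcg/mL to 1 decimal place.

5.5 mcg/mL

Over one 50-h interval, 50/41 ≈ 1.2195 half-lives elapse, leaving f ≈ 0.4294 of each dose.
Each bolus raises the concentration by D/Vd = 1259/172 ≈ 7.320 mcg/mL.
Steady-state trough Cmin,ss = C₀·f/(1−f) ≈ 7.320 × 0.4294/0.5706 ≈ 5.509 mcg/mL.
Trough 5.5 mcg/mL vs MEC 7 mcg/mL: subtherapeutic.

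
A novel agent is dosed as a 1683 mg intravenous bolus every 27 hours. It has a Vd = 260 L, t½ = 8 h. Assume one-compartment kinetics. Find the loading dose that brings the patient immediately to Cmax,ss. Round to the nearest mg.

f = (1/2)^(27/8) ≈ 0.096388; accumulation ratio R = 1/(1−f) ≈ 1.10667.
Loading dose to hit Cmax,ss on first dose: D_load = D_maint·R ≈ 1683 × 1.10667 ≈ 1862.53 mg.

1863 mg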